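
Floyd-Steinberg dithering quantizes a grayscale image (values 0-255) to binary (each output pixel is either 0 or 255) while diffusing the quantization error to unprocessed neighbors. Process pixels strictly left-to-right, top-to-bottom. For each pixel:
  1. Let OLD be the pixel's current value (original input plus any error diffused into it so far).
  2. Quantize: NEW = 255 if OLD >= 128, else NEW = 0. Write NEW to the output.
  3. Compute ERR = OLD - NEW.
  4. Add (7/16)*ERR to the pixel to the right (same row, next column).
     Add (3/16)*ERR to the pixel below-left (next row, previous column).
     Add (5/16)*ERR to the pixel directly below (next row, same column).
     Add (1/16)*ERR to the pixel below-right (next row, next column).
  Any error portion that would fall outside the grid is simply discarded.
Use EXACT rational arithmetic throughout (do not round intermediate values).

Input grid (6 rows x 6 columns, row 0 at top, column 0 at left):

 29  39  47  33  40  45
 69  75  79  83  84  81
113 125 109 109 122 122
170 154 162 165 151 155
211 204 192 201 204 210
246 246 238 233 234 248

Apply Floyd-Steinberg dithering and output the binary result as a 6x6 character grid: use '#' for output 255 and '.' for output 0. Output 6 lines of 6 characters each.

Answer: ......
.#.#.#
.#..#.
#.##.#
######
######

Derivation:
(0,0): OLD=29 → NEW=0, ERR=29
(0,1): OLD=827/16 → NEW=0, ERR=827/16
(0,2): OLD=17821/256 → NEW=0, ERR=17821/256
(0,3): OLD=259915/4096 → NEW=0, ERR=259915/4096
(0,4): OLD=4440845/65536 → NEW=0, ERR=4440845/65536
(0,5): OLD=78271835/1048576 → NEW=0, ERR=78271835/1048576
(1,0): OLD=22465/256 → NEW=0, ERR=22465/256
(1,1): OLD=295751/2048 → NEW=255, ERR=-226489/2048
(1,2): OLD=4423635/65536 → NEW=0, ERR=4423635/65536
(1,3): OLD=39168791/262144 → NEW=255, ERR=-27677929/262144
(1,4): OLD=1290925477/16777216 → NEW=0, ERR=1290925477/16777216
(1,5): OLD=38178353395/268435456 → NEW=255, ERR=-30272687885/268435456
(2,0): OLD=3921917/32768 → NEW=0, ERR=3921917/32768
(2,1): OLD=168762543/1048576 → NEW=255, ERR=-98624337/1048576
(2,2): OLD=1044139469/16777216 → NEW=0, ERR=1044139469/16777216
(2,3): OLD=16358365349/134217728 → NEW=0, ERR=16358365349/134217728
(2,4): OLD=737116900207/4294967296 → NEW=255, ERR=-358099760273/4294967296
(2,5): OLD=3785739731193/68719476736 → NEW=0, ERR=3785739731193/68719476736
(3,0): OLD=3183760429/16777216 → NEW=255, ERR=-1094429651/16777216
(3,1): OLD=15464272809/134217728 → NEW=0, ERR=15464272809/134217728
(3,2): OLD=267179510155/1073741824 → NEW=255, ERR=-6624654965/1073741824
(3,3): OLD=12963562201505/68719476736 → NEW=255, ERR=-4559904366175/68719476736
(3,4): OLD=62595823330689/549755813888 → NEW=0, ERR=62595823330689/549755813888
(3,5): OLD=1907158001689839/8796093022208 → NEW=255, ERR=-335845718973201/8796093022208
(4,0): OLD=455734682115/2147483648 → NEW=255, ERR=-91873648125/2147483648
(4,1): OLD=7423577989799/34359738368 → NEW=255, ERR=-1338155294041/34359738368
(4,2): OLD=184490163407301/1099511627776 → NEW=255, ERR=-95885301675579/1099511627776
(4,3): OLD=2868831227204537/17592186044416 → NEW=255, ERR=-1617176214121543/17592186044416
(4,4): OLD=52933583651453257/281474976710656 → NEW=255, ERR=-18842535409764023/281474976710656
(4,5): OLD=792171920389056607/4503599627370496 → NEW=255, ERR=-356245984590419873/4503599627370496
(5,0): OLD=123875572484325/549755813888 → NEW=255, ERR=-16312160057115/549755813888
(5,1): OLD=3550507466213429/17592186044416 → NEW=255, ERR=-935499975112651/17592186044416
(5,2): OLD=23617528172193815/140737488355328 → NEW=255, ERR=-12270531358414825/140737488355328
(5,3): OLD=667102933571554285/4503599627370496 → NEW=255, ERR=-481314971407922195/4503599627370496
(5,4): OLD=1312766788456523149/9007199254740992 → NEW=255, ERR=-984069021502429811/9007199254740992
(5,5): OLD=24686662513278600113/144115188075855872 → NEW=255, ERR=-12062710446064647247/144115188075855872
Row 0: ......
Row 1: .#.#.#
Row 2: .#..#.
Row 3: #.##.#
Row 4: ######
Row 5: ######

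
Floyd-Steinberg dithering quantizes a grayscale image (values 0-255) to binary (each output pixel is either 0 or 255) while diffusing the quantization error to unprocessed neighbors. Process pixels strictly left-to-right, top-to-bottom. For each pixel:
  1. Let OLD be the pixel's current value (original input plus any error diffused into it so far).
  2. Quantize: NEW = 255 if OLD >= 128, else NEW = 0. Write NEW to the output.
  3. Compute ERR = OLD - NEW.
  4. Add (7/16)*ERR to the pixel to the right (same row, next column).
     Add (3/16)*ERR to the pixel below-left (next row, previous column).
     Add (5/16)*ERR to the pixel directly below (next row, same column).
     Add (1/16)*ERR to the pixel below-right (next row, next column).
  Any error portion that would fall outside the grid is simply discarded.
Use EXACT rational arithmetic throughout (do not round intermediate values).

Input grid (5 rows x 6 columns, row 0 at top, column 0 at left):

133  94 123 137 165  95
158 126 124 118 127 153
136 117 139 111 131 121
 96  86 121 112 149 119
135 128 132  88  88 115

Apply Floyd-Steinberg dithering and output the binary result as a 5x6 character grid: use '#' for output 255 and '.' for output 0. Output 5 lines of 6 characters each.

Answer: #.#.#.
.#.#.#
#.#.#.
..#.#.
#.#..#

Derivation:
(0,0): OLD=133 → NEW=255, ERR=-122
(0,1): OLD=325/8 → NEW=0, ERR=325/8
(0,2): OLD=18019/128 → NEW=255, ERR=-14621/128
(0,3): OLD=178229/2048 → NEW=0, ERR=178229/2048
(0,4): OLD=6654323/32768 → NEW=255, ERR=-1701517/32768
(0,5): OLD=37896741/524288 → NEW=0, ERR=37896741/524288
(1,0): OLD=16319/128 → NEW=0, ERR=16319/128
(1,1): OLD=169401/1024 → NEW=255, ERR=-91719/1024
(1,2): OLD=2227373/32768 → NEW=0, ERR=2227373/32768
(1,3): OLD=20717097/131072 → NEW=255, ERR=-12706263/131072
(1,4): OLD=732773339/8388608 → NEW=0, ERR=732773339/8388608
(1,5): OLD=28260876685/134217728 → NEW=255, ERR=-5964643955/134217728
(2,0): OLD=2605827/16384 → NEW=255, ERR=-1572093/16384
(2,1): OLD=35517137/524288 → NEW=0, ERR=35517137/524288
(2,2): OLD=1393391027/8388608 → NEW=255, ERR=-745704013/8388608
(2,3): OLD=4190381531/67108864 → NEW=0, ERR=4190381531/67108864
(2,4): OLD=367702421265/2147483648 → NEW=255, ERR=-179905908975/2147483648
(2,5): OLD=2608605438087/34359738368 → NEW=0, ERR=2608605438087/34359738368
(3,0): OLD=660322899/8388608 → NEW=0, ERR=660322899/8388608
(3,1): OLD=7982166103/67108864 → NEW=0, ERR=7982166103/67108864
(3,2): OLD=86543550517/536870912 → NEW=255, ERR=-50358532043/536870912
(3,3): OLD=2378094890719/34359738368 → NEW=0, ERR=2378094890719/34359738368
(3,4): OLD=47069549722239/274877906944 → NEW=255, ERR=-23024316548481/274877906944
(3,5): OLD=443513580156689/4398046511104 → NEW=0, ERR=443513580156689/4398046511104
(4,0): OLD=195314560509/1073741824 → NEW=255, ERR=-78489604611/1073741824
(4,1): OLD=2070539450329/17179869184 → NEW=0, ERR=2070539450329/17179869184
(4,2): OLD=96661743200955/549755813888 → NEW=255, ERR=-43525989340485/549755813888
(4,3): OLD=469908815725511/8796093022208 → NEW=0, ERR=469908815725511/8796093022208
(4,4): OLD=15260243810554679/140737488355328 → NEW=0, ERR=15260243810554679/140737488355328
(4,5): OLD=424952407999934241/2251799813685248 → NEW=255, ERR=-149256544489803999/2251799813685248
Row 0: #.#.#.
Row 1: .#.#.#
Row 2: #.#.#.
Row 3: ..#.#.
Row 4: #.#..#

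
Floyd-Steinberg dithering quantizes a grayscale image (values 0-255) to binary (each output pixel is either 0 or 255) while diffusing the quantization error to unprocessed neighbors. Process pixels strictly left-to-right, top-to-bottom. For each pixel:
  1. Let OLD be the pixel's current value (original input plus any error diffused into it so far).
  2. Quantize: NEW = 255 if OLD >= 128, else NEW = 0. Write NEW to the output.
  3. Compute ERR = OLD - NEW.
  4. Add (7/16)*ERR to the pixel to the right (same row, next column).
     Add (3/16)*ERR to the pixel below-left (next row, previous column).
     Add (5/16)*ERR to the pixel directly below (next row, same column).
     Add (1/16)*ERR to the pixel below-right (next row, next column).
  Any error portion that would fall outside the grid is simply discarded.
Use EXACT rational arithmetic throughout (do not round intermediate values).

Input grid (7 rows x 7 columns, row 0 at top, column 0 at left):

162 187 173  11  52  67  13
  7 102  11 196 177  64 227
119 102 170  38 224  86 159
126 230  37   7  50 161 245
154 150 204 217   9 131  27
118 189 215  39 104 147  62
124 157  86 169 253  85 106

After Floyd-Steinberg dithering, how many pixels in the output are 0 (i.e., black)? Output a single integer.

(0,0): OLD=162 → NEW=255, ERR=-93
(0,1): OLD=2341/16 → NEW=255, ERR=-1739/16
(0,2): OLD=32115/256 → NEW=0, ERR=32115/256
(0,3): OLD=269861/4096 → NEW=0, ERR=269861/4096
(0,4): OLD=5296899/65536 → NEW=0, ERR=5296899/65536
(0,5): OLD=107332885/1048576 → NEW=0, ERR=107332885/1048576
(0,6): OLD=969434003/16777216 → NEW=0, ERR=969434003/16777216
(1,0): OLD=-10865/256 → NEW=0, ERR=-10865/256
(1,1): OLD=137577/2048 → NEW=0, ERR=137577/2048
(1,2): OLD=5580573/65536 → NEW=0, ERR=5580573/65536
(1,3): OLD=72571481/262144 → NEW=255, ERR=5724761/262144
(1,4): OLD=3944695531/16777216 → NEW=255, ERR=-333494549/16777216
(1,5): OLD=13848173147/134217728 → NEW=0, ERR=13848173147/134217728
(1,6): OLD=636931969525/2147483648 → NEW=255, ERR=89323639285/2147483648
(2,0): OLD=3877523/32768 → NEW=0, ERR=3877523/32768
(2,1): OLD=197212673/1048576 → NEW=255, ERR=-70174207/1048576
(2,2): OLD=2946489667/16777216 → NEW=255, ERR=-1331700413/16777216
(2,3): OLD=1569355499/134217728 → NEW=0, ERR=1569355499/134217728
(2,4): OLD=261578820379/1073741824 → NEW=255, ERR=-12225344741/1073741824
(2,5): OLD=4116920140617/34359738368 → NEW=0, ERR=4116920140617/34359738368
(2,6): OLD=126920638860943/549755813888 → NEW=255, ERR=-13267093680497/549755813888
(3,0): OLD=2523810275/16777216 → NEW=255, ERR=-1754379805/16777216
(3,1): OLD=20917875111/134217728 → NEW=255, ERR=-13307645529/134217728
(3,2): OLD=-35619436123/1073741824 → NEW=0, ERR=-35619436123/1073741824
(3,3): OLD=-47051902317/4294967296 → NEW=0, ERR=-47051902317/4294967296
(3,4): OLD=35649344435683/549755813888 → NEW=0, ERR=35649344435683/549755813888
(3,5): OLD=974504670662873/4398046511104 → NEW=255, ERR=-146997189668647/4398046511104
(3,6): OLD=16207644026626247/70368744177664 → NEW=255, ERR=-1736385738678073/70368744177664
(4,0): OLD=220614353005/2147483648 → NEW=0, ERR=220614353005/2147483648
(4,1): OLD=5195372352137/34359738368 → NEW=255, ERR=-3566360931703/34359738368
(4,2): OLD=76950546820519/549755813888 → NEW=255, ERR=-63237185720921/549755813888
(4,3): OLD=762344775150941/4398046511104 → NEW=255, ERR=-359157085180579/4398046511104
(4,4): OLD=-471989919108153/35184372088832 → NEW=0, ERR=-471989919108153/35184372088832
(4,5): OLD=128479212627111047/1125899906842624 → NEW=0, ERR=128479212627111047/1125899906842624
(4,6): OLD=1209201108496371425/18014398509481984 → NEW=0, ERR=1209201108496371425/18014398509481984
(5,0): OLD=71821251484075/549755813888 → NEW=255, ERR=-68366481057365/549755813888
(5,1): OLD=382676528233017/4398046511104 → NEW=0, ERR=382676528233017/4398046511104
(5,2): OLD=6872281406096159/35184372088832 → NEW=255, ERR=-2099733476556001/35184372088832
(5,3): OLD=-6286259601573701/281474976710656 → NEW=0, ERR=-6286259601573701/281474976710656
(5,4): OLD=1915457213159863145/18014398509481984 → NEW=0, ERR=1915457213159863145/18014398509481984
(5,5): OLD=34721173641747646041/144115188075855872 → NEW=255, ERR=-2028199317595601319/144115188075855872
(5,6): OLD=193578254904204886807/2305843009213693952 → NEW=0, ERR=193578254904204886807/2305843009213693952
(6,0): OLD=7139094620434787/70368744177664 → NEW=0, ERR=7139094620434787/70368744177664
(6,1): OLD=236004759541298111/1125899906842624 → NEW=255, ERR=-51099716703571009/1125899906842624
(6,2): OLD=878112974650261341/18014398509481984 → NEW=0, ERR=878112974650261341/18014398509481984
(6,3): OLD=28758714709585223363/144115188075855872 → NEW=255, ERR=-7990658249758023997/144115188075855872
(6,4): OLD=74344849905045048601/288230376151711744 → NEW=255, ERR=846103986358553881/288230376151711744
(6,5): OLD=3846985658356131829517/36893488147419103232 → NEW=0, ERR=3846985658356131829517/36893488147419103232
(6,6): OLD=104467296873547638894987/590295810358705651712 → NEW=255, ERR=-46058134767922302291573/590295810358705651712
Output grid:
  Row 0: ##.....  (5 black, running=5)
  Row 1: ...##.#  (4 black, running=9)
  Row 2: .##.#.#  (3 black, running=12)
  Row 3: ##...##  (3 black, running=15)
  Row 4: .###...  (4 black, running=19)
  Row 5: #.#..#.  (4 black, running=23)
  Row 6: .#.##.#  (3 black, running=26)

Answer: 26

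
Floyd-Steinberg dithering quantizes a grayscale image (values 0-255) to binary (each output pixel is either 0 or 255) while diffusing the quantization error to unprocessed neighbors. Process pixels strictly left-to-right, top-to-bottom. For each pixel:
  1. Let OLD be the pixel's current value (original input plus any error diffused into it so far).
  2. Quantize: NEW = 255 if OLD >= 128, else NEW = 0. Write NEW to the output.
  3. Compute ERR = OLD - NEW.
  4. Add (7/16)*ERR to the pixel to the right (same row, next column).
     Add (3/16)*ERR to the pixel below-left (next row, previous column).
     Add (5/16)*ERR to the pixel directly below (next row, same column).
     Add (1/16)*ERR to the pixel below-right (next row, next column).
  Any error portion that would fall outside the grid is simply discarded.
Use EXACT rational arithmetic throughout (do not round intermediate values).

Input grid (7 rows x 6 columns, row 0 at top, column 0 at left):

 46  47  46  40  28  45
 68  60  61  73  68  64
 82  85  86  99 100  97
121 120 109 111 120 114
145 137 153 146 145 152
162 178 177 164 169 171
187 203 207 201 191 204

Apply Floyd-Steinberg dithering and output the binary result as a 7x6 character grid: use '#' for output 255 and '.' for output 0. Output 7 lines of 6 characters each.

(0,0): OLD=46 → NEW=0, ERR=46
(0,1): OLD=537/8 → NEW=0, ERR=537/8
(0,2): OLD=9647/128 → NEW=0, ERR=9647/128
(0,3): OLD=149449/2048 → NEW=0, ERR=149449/2048
(0,4): OLD=1963647/32768 → NEW=0, ERR=1963647/32768
(0,5): OLD=37338489/524288 → NEW=0, ERR=37338489/524288
(1,0): OLD=12155/128 → NEW=0, ERR=12155/128
(1,1): OLD=142877/1024 → NEW=255, ERR=-118243/1024
(1,2): OLD=1701025/32768 → NEW=0, ERR=1701025/32768
(1,3): OLD=17624173/131072 → NEW=255, ERR=-15799187/131072
(1,4): OLD=435414279/8388608 → NEW=0, ERR=435414279/8388608
(1,5): OLD=15127607297/134217728 → NEW=0, ERR=15127607297/134217728
(2,0): OLD=1474959/16384 → NEW=0, ERR=1474959/16384
(2,1): OLD=54509781/524288 → NEW=0, ERR=54509781/524288
(2,2): OLD=988940095/8388608 → NEW=0, ERR=988940095/8388608
(2,3): OLD=8448050567/67108864 → NEW=0, ERR=8448050567/67108864
(2,4): OLD=397058669461/2147483648 → NEW=255, ERR=-150549660779/2147483648
(2,5): OLD=3600721635427/34359738368 → NEW=0, ERR=3600721635427/34359738368
(3,0): OLD=1414544351/8388608 → NEW=255, ERR=-724550689/8388608
(3,1): OLD=9558527155/67108864 → NEW=255, ERR=-7554233165/67108864
(3,2): OLD=68018617065/536870912 → NEW=0, ERR=68018617065/536870912
(3,3): OLD=6871660009371/34359738368 → NEW=255, ERR=-1890073274469/34359738368
(3,4): OLD=27911889339771/274877906944 → NEW=0, ERR=27911889339771/274877906944
(3,5): OLD=821519036481621/4398046511104 → NEW=255, ERR=-299982823849899/4398046511104
(4,0): OLD=104047837425/1073741824 → NEW=0, ERR=104047837425/1073741824
(4,1): OLD=2793007501181/17179869184 → NEW=255, ERR=-1587859140739/17179869184
(4,2): OLD=74110581811431/549755813888 → NEW=255, ERR=-66077150730009/549755813888
(4,3): OLD=907606064087971/8796093022208 → NEW=0, ERR=907606064087971/8796093022208
(4,4): OLD=28942324853138259/140737488355328 → NEW=255, ERR=-6945734677470381/140737488355328
(4,5): OLD=259947064463843941/2251799813685248 → NEW=0, ERR=259947064463843941/2251799813685248
(5,0): OLD=48090470496711/274877906944 → NEW=255, ERR=-22003395774009/274877906944
(5,1): OLD=858640595170231/8796093022208 → NEW=0, ERR=858640595170231/8796093022208
(5,2): OLD=13772340929444749/70368744177664 → NEW=255, ERR=-4171688835859571/70368744177664
(5,3): OLD=345747056250090911/2251799813685248 → NEW=255, ERR=-228461896239647329/2251799813685248
(5,4): OLD=618270374265975151/4503599627370496 → NEW=255, ERR=-530147530713501329/4503599627370496
(5,5): OLD=10988023000450554971/72057594037927936 → NEW=255, ERR=-7386663479221068709/72057594037927936
(6,0): OLD=25373288784115589/140737488355328 → NEW=255, ERR=-10514770746493051/140737488355328
(6,1): OLD=415907342914822433/2251799813685248 → NEW=255, ERR=-158301609574915807/2251799813685248
(6,2): OLD=1304201451452059129/9007199254740992 → NEW=255, ERR=-992634358506893831/9007199254740992
(6,3): OLD=13734613013634793813/144115188075855872 → NEW=0, ERR=13734613013634793813/144115188075855872
(6,4): OLD=392793158706435047573/2305843009213693952 → NEW=255, ERR=-195196808643056910187/2305843009213693952
(6,5): OLD=4706592229171415014131/36893488147419103232 → NEW=0, ERR=4706592229171415014131/36893488147419103232
Row 0: ......
Row 1: .#.#..
Row 2: ....#.
Row 3: ##.#.#
Row 4: .##.#.
Row 5: #.####
Row 6: ###.#.

Answer: ......
.#.#..
....#.
##.#.#
.##.#.
#.####
###.#.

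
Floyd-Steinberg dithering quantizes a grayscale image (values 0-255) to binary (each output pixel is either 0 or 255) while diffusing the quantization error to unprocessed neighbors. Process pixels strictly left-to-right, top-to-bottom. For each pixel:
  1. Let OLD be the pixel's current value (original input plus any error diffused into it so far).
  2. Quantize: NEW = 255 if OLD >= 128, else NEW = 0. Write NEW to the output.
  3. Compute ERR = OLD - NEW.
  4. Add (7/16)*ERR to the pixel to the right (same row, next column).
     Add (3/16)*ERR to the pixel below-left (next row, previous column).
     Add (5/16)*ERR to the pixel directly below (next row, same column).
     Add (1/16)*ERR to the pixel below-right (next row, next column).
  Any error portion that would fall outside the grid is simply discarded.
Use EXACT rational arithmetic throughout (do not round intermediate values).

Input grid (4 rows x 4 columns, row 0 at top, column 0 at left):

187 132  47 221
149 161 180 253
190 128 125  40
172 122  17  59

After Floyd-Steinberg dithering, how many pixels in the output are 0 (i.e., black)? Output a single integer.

(0,0): OLD=187 → NEW=255, ERR=-68
(0,1): OLD=409/4 → NEW=0, ERR=409/4
(0,2): OLD=5871/64 → NEW=0, ERR=5871/64
(0,3): OLD=267401/1024 → NEW=255, ERR=6281/1024
(1,0): OLD=9403/64 → NEW=255, ERR=-6917/64
(1,1): OLD=81213/512 → NEW=255, ERR=-49347/512
(1,2): OLD=2851489/16384 → NEW=255, ERR=-1326431/16384
(1,3): OLD=59042871/262144 → NEW=255, ERR=-7803849/262144
(2,0): OLD=1131759/8192 → NEW=255, ERR=-957201/8192
(2,1): OLD=6508053/262144 → NEW=0, ERR=6508053/262144
(2,2): OLD=51881585/524288 → NEW=0, ERR=51881585/524288
(2,3): OLD=578231133/8388608 → NEW=0, ERR=578231133/8388608
(3,0): OLD=587792287/4194304 → NEW=255, ERR=-481755233/4194304
(3,1): OLD=6090710145/67108864 → NEW=0, ERR=6090710145/67108864
(3,2): OLD=109636405183/1073741824 → NEW=0, ERR=109636405183/1073741824
(3,3): OLD=2257388529337/17179869184 → NEW=255, ERR=-2123478112583/17179869184
Output grid:
  Row 0: #..#  (2 black, running=2)
  Row 1: ####  (0 black, running=2)
  Row 2: #...  (3 black, running=5)
  Row 3: #..#  (2 black, running=7)

Answer: 7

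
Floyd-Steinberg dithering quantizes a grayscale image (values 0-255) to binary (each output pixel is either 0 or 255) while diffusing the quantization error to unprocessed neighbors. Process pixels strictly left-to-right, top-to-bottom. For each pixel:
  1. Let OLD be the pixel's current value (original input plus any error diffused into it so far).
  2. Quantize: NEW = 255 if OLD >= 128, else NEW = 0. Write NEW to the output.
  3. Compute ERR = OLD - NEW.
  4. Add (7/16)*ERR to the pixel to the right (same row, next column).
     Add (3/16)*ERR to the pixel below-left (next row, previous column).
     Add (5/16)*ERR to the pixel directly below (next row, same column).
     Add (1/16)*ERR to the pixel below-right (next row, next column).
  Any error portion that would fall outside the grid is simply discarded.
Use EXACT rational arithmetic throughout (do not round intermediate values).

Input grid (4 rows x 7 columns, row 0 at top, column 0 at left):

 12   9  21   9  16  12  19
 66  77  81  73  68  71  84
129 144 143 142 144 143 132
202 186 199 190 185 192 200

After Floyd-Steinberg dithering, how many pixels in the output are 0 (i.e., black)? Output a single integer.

(0,0): OLD=12 → NEW=0, ERR=12
(0,1): OLD=57/4 → NEW=0, ERR=57/4
(0,2): OLD=1743/64 → NEW=0, ERR=1743/64
(0,3): OLD=21417/1024 → NEW=0, ERR=21417/1024
(0,4): OLD=412063/16384 → NEW=0, ERR=412063/16384
(0,5): OLD=6030169/262144 → NEW=0, ERR=6030169/262144
(0,6): OLD=121902959/4194304 → NEW=0, ERR=121902959/4194304
(1,0): OLD=4635/64 → NEW=0, ERR=4635/64
(1,1): OLD=60925/512 → NEW=0, ERR=60925/512
(1,2): OLD=2398337/16384 → NEW=255, ERR=-1779583/16384
(1,3): OLD=2518797/65536 → NEW=0, ERR=2518797/65536
(1,4): OLD=412277287/4194304 → NEW=0, ERR=412277287/4194304
(1,5): OLD=4302140439/33554432 → NEW=255, ERR=-4254239721/33554432
(1,6): OLD=20965458553/536870912 → NEW=0, ERR=20965458553/536870912
(2,0): OLD=1424943/8192 → NEW=255, ERR=-664017/8192
(2,1): OLD=34048309/262144 → NEW=255, ERR=-32798411/262144
(2,2): OLD=289249119/4194304 → NEW=0, ERR=289249119/4194304
(2,3): OLD=6570738087/33554432 → NEW=255, ERR=-1985642073/33554432
(2,4): OLD=34213956599/268435456 → NEW=0, ERR=34213956599/268435456
(2,5): OLD=1482684729757/8589934592 → NEW=255, ERR=-707748591203/8589934592
(2,6): OLD=13775853035547/137438953472 → NEW=0, ERR=13775853035547/137438953472
(3,0): OLD=642611455/4194304 → NEW=255, ERR=-426936065/4194304
(3,1): OLD=3698797011/33554432 → NEW=0, ERR=3698797011/33554432
(3,2): OLD=67071866249/268435456 → NEW=255, ERR=-1379175031/268435456
(3,3): OLD=212029422879/1073741824 → NEW=255, ERR=-61774742241/1073741824
(3,4): OLD=24809483738367/137438953472 → NEW=255, ERR=-10237449396993/137438953472
(3,5): OLD=176387768438061/1099511627776 → NEW=255, ERR=-103987696644819/1099511627776
(3,6): OLD=3250965634117363/17592186044416 → NEW=255, ERR=-1235041807208717/17592186044416
Output grid:
  Row 0: .......  (7 black, running=7)
  Row 1: ..#..#.  (5 black, running=12)
  Row 2: ##.#.#.  (3 black, running=15)
  Row 3: #.#####  (1 black, running=16)

Answer: 16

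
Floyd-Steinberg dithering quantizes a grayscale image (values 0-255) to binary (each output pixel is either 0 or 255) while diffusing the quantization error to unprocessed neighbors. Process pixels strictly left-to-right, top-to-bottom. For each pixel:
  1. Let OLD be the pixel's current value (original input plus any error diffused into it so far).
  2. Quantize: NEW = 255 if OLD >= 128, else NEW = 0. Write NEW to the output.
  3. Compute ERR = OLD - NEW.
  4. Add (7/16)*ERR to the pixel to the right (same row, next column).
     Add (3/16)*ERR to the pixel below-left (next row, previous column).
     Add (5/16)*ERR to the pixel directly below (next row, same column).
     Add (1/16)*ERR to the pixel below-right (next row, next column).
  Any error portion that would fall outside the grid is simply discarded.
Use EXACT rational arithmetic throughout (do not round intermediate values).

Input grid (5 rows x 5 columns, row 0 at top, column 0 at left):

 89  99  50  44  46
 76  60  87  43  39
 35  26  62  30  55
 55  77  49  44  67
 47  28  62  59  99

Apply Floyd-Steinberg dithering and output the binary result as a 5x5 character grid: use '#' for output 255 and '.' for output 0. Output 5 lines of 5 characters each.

Answer: .#...
.....
..#..
.#..#
.....

Derivation:
(0,0): OLD=89 → NEW=0, ERR=89
(0,1): OLD=2207/16 → NEW=255, ERR=-1873/16
(0,2): OLD=-311/256 → NEW=0, ERR=-311/256
(0,3): OLD=178047/4096 → NEW=0, ERR=178047/4096
(0,4): OLD=4260985/65536 → NEW=0, ERR=4260985/65536
(1,0): OLD=20957/256 → NEW=0, ERR=20957/256
(1,1): OLD=132235/2048 → NEW=0, ERR=132235/2048
(1,2): OLD=7582695/65536 → NEW=0, ERR=7582695/65536
(1,3): OLD=31278683/262144 → NEW=0, ERR=31278683/262144
(1,4): OLD=479143345/4194304 → NEW=0, ERR=479143345/4194304
(2,0): OLD=2381865/32768 → NEW=0, ERR=2381865/32768
(2,1): OLD=109879763/1048576 → NEW=0, ERR=109879763/1048576
(2,2): OLD=2859009849/16777216 → NEW=255, ERR=-1419180231/16777216
(2,3): OLD=15818870683/268435456 → NEW=0, ERR=15818870683/268435456
(2,4): OLD=532310537853/4294967296 → NEW=0, ERR=532310537853/4294967296
(3,0): OLD=1633484569/16777216 → NEW=0, ERR=1633484569/16777216
(3,1): OLD=18928138661/134217728 → NEW=255, ERR=-15297381979/134217728
(3,2): OLD=-41658537305/4294967296 → NEW=0, ERR=-41658537305/4294967296
(3,3): OLD=653897293039/8589934592 → NEW=0, ERR=653897293039/8589934592
(3,4): OLD=19615000174283/137438953472 → NEW=255, ERR=-15431932961077/137438953472
(4,0): OLD=120378968279/2147483648 → NEW=0, ERR=120378968279/2147483648
(4,1): OLD=1455066225623/68719476736 → NEW=0, ERR=1455066225623/68719476736
(4,2): OLD=82883776976761/1099511627776 → NEW=0, ERR=82883776976761/1099511627776
(4,3): OLD=1655588706386903/17592186044416 → NEW=0, ERR=1655588706386903/17592186044416
(4,4): OLD=30917888200117857/281474976710656 → NEW=0, ERR=30917888200117857/281474976710656
Row 0: .#...
Row 1: .....
Row 2: ..#..
Row 3: .#..#
Row 4: .....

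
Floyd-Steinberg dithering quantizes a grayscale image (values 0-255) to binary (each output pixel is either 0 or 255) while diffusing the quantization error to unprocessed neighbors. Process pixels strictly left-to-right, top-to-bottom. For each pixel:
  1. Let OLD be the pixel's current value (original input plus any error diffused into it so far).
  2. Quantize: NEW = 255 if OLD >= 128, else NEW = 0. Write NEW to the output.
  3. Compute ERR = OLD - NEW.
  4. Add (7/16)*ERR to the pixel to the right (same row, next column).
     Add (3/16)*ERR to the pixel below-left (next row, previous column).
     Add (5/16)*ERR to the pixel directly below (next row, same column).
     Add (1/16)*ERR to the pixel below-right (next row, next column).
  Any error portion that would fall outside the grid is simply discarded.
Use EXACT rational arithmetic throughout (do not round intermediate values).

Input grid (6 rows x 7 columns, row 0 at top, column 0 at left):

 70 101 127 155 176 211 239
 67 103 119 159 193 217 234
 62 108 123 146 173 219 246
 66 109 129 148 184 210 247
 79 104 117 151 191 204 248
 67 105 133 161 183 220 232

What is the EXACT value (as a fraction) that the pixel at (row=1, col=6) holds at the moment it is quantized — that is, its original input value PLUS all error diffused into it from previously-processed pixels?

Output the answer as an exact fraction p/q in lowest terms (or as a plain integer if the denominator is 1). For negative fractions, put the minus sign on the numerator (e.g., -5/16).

(0,0): OLD=70 → NEW=0, ERR=70
(0,1): OLD=1053/8 → NEW=255, ERR=-987/8
(0,2): OLD=9347/128 → NEW=0, ERR=9347/128
(0,3): OLD=382869/2048 → NEW=255, ERR=-139371/2048
(0,4): OLD=4791571/32768 → NEW=255, ERR=-3564269/32768
(0,5): OLD=85674885/524288 → NEW=255, ERR=-48018555/524288
(0,6): OLD=1668747427/8388608 → NEW=255, ERR=-470347613/8388608
(1,0): OLD=8415/128 → NEW=0, ERR=8415/128
(1,1): OLD=113945/1024 → NEW=0, ERR=113945/1024
(1,2): OLD=5571597/32768 → NEW=255, ERR=-2784243/32768
(1,3): OLD=11105609/131072 → NEW=0, ERR=11105609/131072
(1,4): OLD=1465082235/8388608 → NEW=255, ERR=-674012805/8388608
(1,5): OLD=9121088619/67108864 → NEW=255, ERR=-7991671701/67108864
(1,6): OLD=170353605349/1073741824 → NEW=255, ERR=-103450559771/1073741824
Target (1,6): original=234, with diffused error = 170353605349/1073741824

Answer: 170353605349/1073741824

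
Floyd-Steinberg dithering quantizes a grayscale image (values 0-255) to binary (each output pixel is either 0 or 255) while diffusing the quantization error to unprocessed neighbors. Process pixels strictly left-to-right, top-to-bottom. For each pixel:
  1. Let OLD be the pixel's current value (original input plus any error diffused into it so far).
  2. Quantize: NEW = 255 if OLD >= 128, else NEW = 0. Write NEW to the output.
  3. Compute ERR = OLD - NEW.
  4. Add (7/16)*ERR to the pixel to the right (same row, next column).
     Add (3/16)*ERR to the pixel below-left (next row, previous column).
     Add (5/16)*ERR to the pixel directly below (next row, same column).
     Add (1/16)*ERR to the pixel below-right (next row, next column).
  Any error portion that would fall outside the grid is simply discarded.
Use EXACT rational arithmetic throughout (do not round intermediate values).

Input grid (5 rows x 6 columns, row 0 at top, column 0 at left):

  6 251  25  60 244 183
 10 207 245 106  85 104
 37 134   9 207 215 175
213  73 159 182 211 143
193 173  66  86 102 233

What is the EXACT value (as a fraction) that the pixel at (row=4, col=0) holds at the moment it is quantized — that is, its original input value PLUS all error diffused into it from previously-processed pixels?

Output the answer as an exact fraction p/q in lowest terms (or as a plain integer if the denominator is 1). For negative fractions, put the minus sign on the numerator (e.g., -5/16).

Answer: 189413381869/1073741824

Derivation:
(0,0): OLD=6 → NEW=0, ERR=6
(0,1): OLD=2029/8 → NEW=255, ERR=-11/8
(0,2): OLD=3123/128 → NEW=0, ERR=3123/128
(0,3): OLD=144741/2048 → NEW=0, ERR=144741/2048
(0,4): OLD=9008579/32768 → NEW=255, ERR=652739/32768
(0,5): OLD=100513877/524288 → NEW=255, ERR=-33179563/524288
(1,0): OLD=1487/128 → NEW=0, ERR=1487/128
(1,1): OLD=221801/1024 → NEW=255, ERR=-39319/1024
(1,2): OLD=8158941/32768 → NEW=255, ERR=-196899/32768
(1,3): OLD=17133305/131072 → NEW=255, ERR=-16290055/131072
(1,4): OLD=246644267/8388608 → NEW=0, ERR=246644267/8388608
(1,5): OLD=13197889725/134217728 → NEW=0, ERR=13197889725/134217728
(2,0): OLD=547731/16384 → NEW=0, ERR=547731/16384
(2,1): OLD=71421761/524288 → NEW=255, ERR=-62271679/524288
(2,2): OLD=-591768189/8388608 → NEW=0, ERR=-591768189/8388608
(2,3): OLD=9558700715/67108864 → NEW=255, ERR=-7554059605/67108864
(2,4): OLD=398596344065/2147483648 → NEW=255, ERR=-149011986175/2147483648
(2,5): OLD=6088842421527/34359738368 → NEW=255, ERR=-2672890862313/34359738368
(3,0): OLD=1687595427/8388608 → NEW=255, ERR=-451499613/8388608
(3,1): OLD=80398119/67108864 → NEW=0, ERR=80398119/67108864
(3,2): OLD=58492027781/536870912 → NEW=0, ERR=58492027781/536870912
(3,3): OLD=6084071009135/34359738368 → NEW=255, ERR=-2677662274705/34359738368
(3,4): OLD=36723765404367/274877906944 → NEW=255, ERR=-33370100866353/274877906944
(3,5): OLD=269340776300481/4398046511104 → NEW=0, ERR=269340776300481/4398046511104
(4,0): OLD=189413381869/1073741824 → NEW=255, ERR=-84390783251/1073741824
Target (4,0): original=193, with diffused error = 189413381869/1073741824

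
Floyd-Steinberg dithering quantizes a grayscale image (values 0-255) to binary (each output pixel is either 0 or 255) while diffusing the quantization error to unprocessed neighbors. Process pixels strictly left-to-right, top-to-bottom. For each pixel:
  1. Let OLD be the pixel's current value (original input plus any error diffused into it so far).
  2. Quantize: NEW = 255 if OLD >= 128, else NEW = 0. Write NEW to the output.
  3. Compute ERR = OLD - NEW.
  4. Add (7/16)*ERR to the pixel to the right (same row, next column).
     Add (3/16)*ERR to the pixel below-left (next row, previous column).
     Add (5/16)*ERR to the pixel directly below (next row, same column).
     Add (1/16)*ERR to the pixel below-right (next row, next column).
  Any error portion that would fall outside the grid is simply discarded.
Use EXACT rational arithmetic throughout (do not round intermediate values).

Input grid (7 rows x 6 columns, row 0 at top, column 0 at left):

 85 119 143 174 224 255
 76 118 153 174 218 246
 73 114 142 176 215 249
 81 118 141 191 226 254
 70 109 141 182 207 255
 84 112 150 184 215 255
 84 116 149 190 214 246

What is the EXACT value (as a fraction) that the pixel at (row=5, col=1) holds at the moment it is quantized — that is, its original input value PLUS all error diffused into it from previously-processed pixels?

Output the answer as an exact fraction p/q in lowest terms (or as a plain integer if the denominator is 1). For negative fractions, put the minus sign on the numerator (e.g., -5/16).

Answer: 2420897507399965/17592186044416

Derivation:
(0,0): OLD=85 → NEW=0, ERR=85
(0,1): OLD=2499/16 → NEW=255, ERR=-1581/16
(0,2): OLD=25541/256 → NEW=0, ERR=25541/256
(0,3): OLD=891491/4096 → NEW=255, ERR=-152989/4096
(0,4): OLD=13609141/65536 → NEW=255, ERR=-3102539/65536
(0,5): OLD=245669107/1048576 → NEW=255, ERR=-21717773/1048576
(1,0): OLD=21513/256 → NEW=0, ERR=21513/256
(1,1): OLD=302911/2048 → NEW=255, ERR=-219329/2048
(1,2): OLD=8135979/65536 → NEW=0, ERR=8135979/65536
(1,3): OLD=56098959/262144 → NEW=255, ERR=-10747761/262144
(1,4): OLD=3003974157/16777216 → NEW=255, ERR=-1274215923/16777216
(1,5): OLD=54583938891/268435456 → NEW=255, ERR=-13867102389/268435456
(2,0): OLD=2594597/32768 → NEW=0, ERR=2594597/32768
(2,1): OLD=150684647/1048576 → NEW=255, ERR=-116702233/1048576
(2,2): OLD=1975057781/16777216 → NEW=0, ERR=1975057781/16777216
(2,3): OLD=27945462029/134217728 → NEW=255, ERR=-6280058611/134217728
(2,4): OLD=680952859815/4294967296 → NEW=255, ERR=-414263800665/4294967296
(2,5): OLD=12775735635201/68719476736 → NEW=255, ERR=-4747730932479/68719476736
(3,0): OLD=1423983317/16777216 → NEW=0, ERR=1423983317/16777216
(3,1): OLD=19780347697/134217728 → NEW=255, ERR=-14445172943/134217728
(3,2): OLD=123451616675/1073741824 → NEW=0, ERR=123451616675/1073741824
(3,3): OLD=14840079335657/68719476736 → NEW=255, ERR=-2683387232023/68719476736
(3,4): OLD=89553115196873/549755813888 → NEW=255, ERR=-50634617344567/549755813888
(3,5): OLD=1636830302444583/8796093022208 → NEW=255, ERR=-606173418218457/8796093022208
(4,0): OLD=163947669211/2147483648 → NEW=0, ERR=163947669211/2147483648
(4,1): OLD=4660210895775/34359738368 → NEW=255, ERR=-4101522388065/34359738368
(4,2): OLD=121668253176621/1099511627776 → NEW=0, ERR=121668253176621/1099511627776
(4,3): OLD=3661391405166017/17592186044416 → NEW=255, ERR=-824616036160063/17592186044416
(4,4): OLD=40067481510146001/281474976710656 → NEW=255, ERR=-31708637551071279/281474976710656
(4,5): OLD=803544771126606103/4503599627370496 → NEW=255, ERR=-344873133852870377/4503599627370496
(5,0): OLD=46990734739277/549755813888 → NEW=0, ERR=46990734739277/549755813888
(5,1): OLD=2420897507399965/17592186044416 → NEW=255, ERR=-2065109933926115/17592186044416
Target (5,1): original=112, with diffused error = 2420897507399965/17592186044416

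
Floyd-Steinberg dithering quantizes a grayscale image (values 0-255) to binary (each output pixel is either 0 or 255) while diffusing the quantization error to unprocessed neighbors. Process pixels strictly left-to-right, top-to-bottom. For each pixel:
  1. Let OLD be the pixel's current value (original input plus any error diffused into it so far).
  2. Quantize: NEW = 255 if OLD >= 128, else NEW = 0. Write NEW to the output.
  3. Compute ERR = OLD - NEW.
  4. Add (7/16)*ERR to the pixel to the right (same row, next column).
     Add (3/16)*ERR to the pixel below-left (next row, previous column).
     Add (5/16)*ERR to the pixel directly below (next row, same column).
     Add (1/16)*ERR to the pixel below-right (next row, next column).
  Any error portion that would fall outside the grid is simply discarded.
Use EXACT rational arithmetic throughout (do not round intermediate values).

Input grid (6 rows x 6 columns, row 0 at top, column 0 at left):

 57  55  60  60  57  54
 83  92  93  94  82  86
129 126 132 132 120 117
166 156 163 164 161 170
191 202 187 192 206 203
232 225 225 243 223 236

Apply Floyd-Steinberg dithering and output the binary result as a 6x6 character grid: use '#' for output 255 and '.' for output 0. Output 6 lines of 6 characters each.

Answer: ......
.#.#.#
#.#.#.
#.##.#
######
##.###

Derivation:
(0,0): OLD=57 → NEW=0, ERR=57
(0,1): OLD=1279/16 → NEW=0, ERR=1279/16
(0,2): OLD=24313/256 → NEW=0, ERR=24313/256
(0,3): OLD=415951/4096 → NEW=0, ERR=415951/4096
(0,4): OLD=6647209/65536 → NEW=0, ERR=6647209/65536
(0,5): OLD=103153567/1048576 → NEW=0, ERR=103153567/1048576
(1,0): OLD=29645/256 → NEW=0, ERR=29645/256
(1,1): OLD=387099/2048 → NEW=255, ERR=-135141/2048
(1,2): OLD=7723191/65536 → NEW=0, ERR=7723191/65536
(1,3): OLD=53017579/262144 → NEW=255, ERR=-13829141/262144
(1,4): OLD=1936236641/16777216 → NEW=0, ERR=1936236641/16777216
(1,5): OLD=46593076567/268435456 → NEW=255, ERR=-21857964713/268435456
(2,0): OLD=5007449/32768 → NEW=255, ERR=-3348391/32768
(2,1): OLD=94379235/1048576 → NEW=0, ERR=94379235/1048576
(2,2): OLD=3257960553/16777216 → NEW=255, ERR=-1020229527/16777216
(2,3): OLD=15826197601/134217728 → NEW=0, ERR=15826197601/134217728
(2,4): OLD=812126838691/4294967296 → NEW=255, ERR=-283089821789/4294967296
(2,5): OLD=4805589428645/68719476736 → NEW=0, ERR=4805589428645/68719476736
(3,0): OLD=2532413001/16777216 → NEW=255, ERR=-1745777079/16777216
(3,1): OLD=16215382805/134217728 → NEW=0, ERR=16215382805/134217728
(3,2): OLD=241148734031/1073741824 → NEW=255, ERR=-32655431089/1073741824
(3,3): OLD=11777385506093/68719476736 → NEW=255, ERR=-5746081061587/68719476736
(3,4): OLD=68335700177677/549755813888 → NEW=0, ERR=68335700177677/549755813888
(3,5): OLD=2129673794975907/8796093022208 → NEW=255, ERR=-113329925687133/8796093022208
(4,0): OLD=388984442023/2147483648 → NEW=255, ERR=-158623888217/2147483648
(4,1): OLD=6708138504571/34359738368 → NEW=255, ERR=-2053594779269/34359738368
(4,2): OLD=157472642347265/1099511627776 → NEW=255, ERR=-122902822735615/1099511627776
(4,3): OLD=2434268516082533/17592186044416 → NEW=255, ERR=-2051738925243547/17592186044416
(4,4): OLD=52404408448229557/281474976710656 → NEW=255, ERR=-19371710612987723/281474976710656
(4,5): OLD=795483840446325971/4503599627370496 → NEW=255, ERR=-352934064533150509/4503599627370496
(5,0): OLD=108692653426849/549755813888 → NEW=255, ERR=-31495079114591/549755813888
(5,1): OLD=2738811688732337/17592186044416 → NEW=255, ERR=-1747195752593743/17592186044416
(5,2): OLD=17031308185087915/140737488355328 → NEW=0, ERR=17031308185087915/140737488355328
(5,3): OLD=1079095655563496969/4503599627370496 → NEW=255, ERR=-69322249415979511/4503599627370496
(5,4): OLD=1556225439630656969/9007199254740992 → NEW=255, ERR=-740610370328295991/9007199254740992
(5,5): OLD=24677676408656801629/144115188075855872 → NEW=255, ERR=-12071696550686445731/144115188075855872
Row 0: ......
Row 1: .#.#.#
Row 2: #.#.#.
Row 3: #.##.#
Row 4: ######
Row 5: ##.###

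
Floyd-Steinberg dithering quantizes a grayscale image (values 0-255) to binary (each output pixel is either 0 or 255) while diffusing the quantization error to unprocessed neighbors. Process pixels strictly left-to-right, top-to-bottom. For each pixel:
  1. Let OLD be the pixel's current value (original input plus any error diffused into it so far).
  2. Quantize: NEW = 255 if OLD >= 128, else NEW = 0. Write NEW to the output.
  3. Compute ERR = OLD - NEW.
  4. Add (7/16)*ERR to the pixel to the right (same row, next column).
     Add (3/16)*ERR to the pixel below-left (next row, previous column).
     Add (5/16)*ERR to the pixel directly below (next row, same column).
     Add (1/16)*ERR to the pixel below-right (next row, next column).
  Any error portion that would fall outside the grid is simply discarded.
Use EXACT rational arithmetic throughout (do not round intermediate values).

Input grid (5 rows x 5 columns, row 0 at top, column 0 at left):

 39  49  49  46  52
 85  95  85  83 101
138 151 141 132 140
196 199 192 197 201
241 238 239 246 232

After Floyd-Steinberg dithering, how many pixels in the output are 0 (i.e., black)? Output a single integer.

(0,0): OLD=39 → NEW=0, ERR=39
(0,1): OLD=1057/16 → NEW=0, ERR=1057/16
(0,2): OLD=19943/256 → NEW=0, ERR=19943/256
(0,3): OLD=328017/4096 → NEW=0, ERR=328017/4096
(0,4): OLD=5703991/65536 → NEW=0, ERR=5703991/65536
(1,0): OLD=28051/256 → NEW=0, ERR=28051/256
(1,1): OLD=369925/2048 → NEW=255, ERR=-152315/2048
(1,2): OLD=6288233/65536 → NEW=0, ERR=6288233/65536
(1,3): OLD=44877045/262144 → NEW=255, ERR=-21969675/262144
(1,4): OLD=404909887/4194304 → NEW=0, ERR=404909887/4194304
(2,0): OLD=5187079/32768 → NEW=255, ERR=-3168761/32768
(2,1): OLD=115647677/1048576 → NEW=0, ERR=115647677/1048576
(2,2): OLD=3336558455/16777216 → NEW=255, ERR=-941631625/16777216
(2,3): OLD=28280469109/268435456 → NEW=0, ERR=28280469109/268435456
(2,4): OLD=906332921843/4294967296 → NEW=255, ERR=-188883738637/4294967296
(3,0): OLD=3128275607/16777216 → NEW=255, ERR=-1149914473/16777216
(3,1): OLD=25086884043/134217728 → NEW=255, ERR=-9138636597/134217728
(3,2): OLD=735809491113/4294967296 → NEW=255, ERR=-359407169367/4294967296
(3,3): OLD=1559576918529/8589934592 → NEW=255, ERR=-630856402431/8589934592
(3,4): OLD=22225372455973/137438953472 → NEW=255, ERR=-12821560679387/137438953472
(4,0): OLD=444131070457/2147483648 → NEW=255, ERR=-103477259783/2147483648
(4,1): OLD=12071772357497/68719476736 → NEW=255, ERR=-5451694210183/68719476736
(4,2): OLD=176049310421815/1099511627776 → NEW=255, ERR=-104326154661065/1099511627776
(4,3): OLD=2793920895079801/17592186044416 → NEW=255, ERR=-1692086546246279/17592186044416
(4,4): OLD=43959796026161871/281474976710656 → NEW=255, ERR=-27816323035055409/281474976710656
Output grid:
  Row 0: .....  (5 black, running=5)
  Row 1: .#.#.  (3 black, running=8)
  Row 2: #.#.#  (2 black, running=10)
  Row 3: #####  (0 black, running=10)
  Row 4: #####  (0 black, running=10)

Answer: 10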